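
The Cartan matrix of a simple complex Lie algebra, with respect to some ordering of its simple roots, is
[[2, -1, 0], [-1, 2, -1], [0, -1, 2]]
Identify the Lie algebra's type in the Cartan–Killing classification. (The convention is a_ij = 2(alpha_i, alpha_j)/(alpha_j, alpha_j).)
A3

The matrix has rank 3 with 2's on the diagonal. Reading the off-diagonal entries as Dynkin edges (a single edge where a_ij = a_ji = -1; a double or triple edge where a_ij * a_ji = 2 or 3), the diagram is a chain of 3 nodes with single edges (A_3). One simple-root ordering that puts it in standard form is (alpha_3, alpha_2, alpha_1). So the algebra is type A_3, i.e. sl(4).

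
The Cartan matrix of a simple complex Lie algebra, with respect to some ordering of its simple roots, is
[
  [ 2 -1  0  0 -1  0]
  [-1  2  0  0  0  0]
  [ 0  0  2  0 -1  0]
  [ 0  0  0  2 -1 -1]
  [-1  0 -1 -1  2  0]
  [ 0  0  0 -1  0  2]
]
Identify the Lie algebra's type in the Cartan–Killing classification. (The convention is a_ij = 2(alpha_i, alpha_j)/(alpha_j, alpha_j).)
The matrix has rank 6 with 2's on the diagonal. Reading the off-diagonal entries as Dynkin edges (a single edge where a_ij = a_ji = -1; a double or triple edge where a_ij * a_ji = 2 or 3), the diagram is a chain of 5 nodes with one extra node attached to the third node from one end (E_6). One simple-root ordering that puts it in standard form is (alpha_6, alpha_3, alpha_4, alpha_5, alpha_1, alpha_2). So the algebra is type E_6.

E_6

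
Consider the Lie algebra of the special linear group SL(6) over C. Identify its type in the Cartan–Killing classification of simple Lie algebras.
A_5

This is sl(6), which has dimension 6^2 - 1 = 35 and rank 6 - 1 = 5 (a Cartan subalgebra is the diagonal traceless matrices). In the classification of classical Lie algebras, the special linear algebra sl(n+1) has type A_n; here n = 5, so the Dynkin diagram is a chain of 5 nodes with single edges (A_5). Hence the type is A_5.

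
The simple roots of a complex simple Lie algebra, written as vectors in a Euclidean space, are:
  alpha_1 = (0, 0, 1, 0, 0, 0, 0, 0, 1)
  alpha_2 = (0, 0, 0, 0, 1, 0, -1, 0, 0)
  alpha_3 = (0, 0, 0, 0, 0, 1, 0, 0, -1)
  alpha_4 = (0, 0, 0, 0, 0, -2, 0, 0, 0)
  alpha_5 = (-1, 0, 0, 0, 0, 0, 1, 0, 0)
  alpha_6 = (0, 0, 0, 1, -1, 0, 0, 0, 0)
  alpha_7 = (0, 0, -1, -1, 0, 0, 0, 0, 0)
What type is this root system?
Compute the Cartan integers a_ij = 2(alpha_i, alpha_j)/(alpha_j, alpha_j); the resulting 7x7 Cartan matrix is
[[2, 0, -1, 0, 0, 0, -1], [0, 2, 0, 0, -1, -1, 0], [-1, 0, 2, -1, 0, 0, 0], [0, 0, -2, 2, 0, 0, 0], [0, -1, 0, 0, 2, 0, 0], [0, -1, 0, 0, 0, 2, -1], [-1, 0, 0, 0, 0, -1, 2]].
The roots have two lengths (squared-length ratio 2:1); the short ones are alpha_{1,2,3,5,6,7}. The associated Dynkin diagram is a chain of 7 nodes with a double edge at one end; the terminal node there is the unique long simple root (C_7), so the type is C_7 (the algebra sp(14)).

C_7 (sp(14))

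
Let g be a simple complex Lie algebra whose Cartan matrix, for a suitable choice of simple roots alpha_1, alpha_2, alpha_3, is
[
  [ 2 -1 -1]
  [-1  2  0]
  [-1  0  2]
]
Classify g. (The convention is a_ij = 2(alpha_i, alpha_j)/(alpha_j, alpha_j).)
type A_3

The matrix has rank 3 with 2's on the diagonal. Reading the off-diagonal entries as Dynkin edges (a single edge where a_ij = a_ji = -1; a double or triple edge where a_ij * a_ji = 2 or 3), the diagram is a chain of 3 nodes with single edges (A_3). One simple-root ordering that puts it in standard form is (alpha_2, alpha_1, alpha_3). So the algebra is type A_3, i.e. sl(4).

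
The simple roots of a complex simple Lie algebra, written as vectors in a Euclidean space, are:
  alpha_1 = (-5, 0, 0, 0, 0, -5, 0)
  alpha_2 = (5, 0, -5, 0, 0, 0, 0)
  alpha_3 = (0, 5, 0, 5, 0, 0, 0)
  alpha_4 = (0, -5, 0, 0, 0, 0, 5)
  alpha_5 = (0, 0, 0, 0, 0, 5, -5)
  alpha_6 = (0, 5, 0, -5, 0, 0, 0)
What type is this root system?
Compute the Cartan integers a_ij = 2(alpha_i, alpha_j)/(alpha_j, alpha_j); the resulting 6x6 Cartan matrix is
[[2, -1, 0, 0, -1, 0], [-1, 2, 0, 0, 0, 0], [0, 0, 2, -1, 0, 0], [0, 0, -1, 2, -1, -1], [-1, 0, 0, -1, 2, 0], [0, 0, 0, -1, 0, 2]].
All simple roots have the same length, so the diagram is simply laced. The associated Dynkin diagram is a chain of 4 nodes with a fork of two nodes at one end (D_6), so the type is D_6 (the algebra so(12)).

D_6 (so(12))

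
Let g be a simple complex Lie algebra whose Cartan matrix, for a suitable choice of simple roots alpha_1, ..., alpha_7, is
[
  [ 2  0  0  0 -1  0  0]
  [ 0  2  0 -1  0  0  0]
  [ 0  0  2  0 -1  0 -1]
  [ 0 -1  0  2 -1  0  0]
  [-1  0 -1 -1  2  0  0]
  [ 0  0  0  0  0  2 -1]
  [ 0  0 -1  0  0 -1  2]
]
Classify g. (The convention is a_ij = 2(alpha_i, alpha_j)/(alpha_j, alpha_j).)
The matrix has rank 7 with 2's on the diagonal. Reading the off-diagonal entries as Dynkin edges (a single edge where a_ij = a_ji = -1; a double or triple edge where a_ij * a_ji = 2 or 3), the diagram is a chain of 6 nodes with one extra node attached to the third node from one end (E_7). One simple-root ordering that puts it in standard form is (alpha_2, alpha_1, alpha_4, alpha_5, alpha_3, alpha_7, alpha_6). So the algebra is type E_7.

E7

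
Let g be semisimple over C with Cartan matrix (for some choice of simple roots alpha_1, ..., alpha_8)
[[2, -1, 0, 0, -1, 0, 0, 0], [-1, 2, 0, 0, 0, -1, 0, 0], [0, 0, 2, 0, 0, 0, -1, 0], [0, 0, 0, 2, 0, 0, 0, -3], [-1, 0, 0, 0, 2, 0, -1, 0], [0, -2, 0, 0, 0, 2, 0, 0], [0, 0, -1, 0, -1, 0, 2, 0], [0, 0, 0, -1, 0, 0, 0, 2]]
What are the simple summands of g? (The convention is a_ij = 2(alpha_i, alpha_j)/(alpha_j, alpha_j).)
The diagram associated to this matrix has two connected components: the simple roots {alpha_1, alpha_2, alpha_3, alpha_5, alpha_6, alpha_7} form a chain of 6 nodes with a double edge at one end; the terminal node there is the unique long simple root (C_6), and {alpha_4, alpha_8} form two nodes joined by a triple edge (G_2). A semisimple Lie algebra decomposes uniquely as the direct sum of simple ideals, one per connected component of its Dynkin diagram, so g ≅ C_6 ⊕ G_2 (dimension 78 + 14 = 92).

C_6 + G_2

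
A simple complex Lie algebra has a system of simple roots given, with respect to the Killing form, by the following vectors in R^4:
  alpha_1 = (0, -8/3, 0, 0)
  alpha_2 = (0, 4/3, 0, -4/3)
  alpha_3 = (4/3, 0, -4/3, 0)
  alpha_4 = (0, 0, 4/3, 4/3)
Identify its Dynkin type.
Compute the Cartan integers a_ij = 2(alpha_i, alpha_j)/(alpha_j, alpha_j); the resulting 4x4 Cartan matrix is
[[2, -2, 0, 0], [-1, 2, 0, -1], [0, 0, 2, -1], [0, -1, -1, 2]].
The roots have two lengths (squared-length ratio 2:1); the short ones are alpha_{2,3,4}. The associated Dynkin diagram is a chain of 4 nodes with a double edge at one end; the terminal node there is the unique long simple root (C_4), so the type is C_4 (the algebra sp(8)).

C_4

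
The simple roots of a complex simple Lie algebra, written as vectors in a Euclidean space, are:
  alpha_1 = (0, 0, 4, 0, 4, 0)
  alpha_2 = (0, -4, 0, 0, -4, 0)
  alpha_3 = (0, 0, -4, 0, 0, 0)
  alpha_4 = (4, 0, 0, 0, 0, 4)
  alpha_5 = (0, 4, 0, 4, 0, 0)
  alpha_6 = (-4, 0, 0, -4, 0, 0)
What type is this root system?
Compute the Cartan integers a_ij = 2(alpha_i, alpha_j)/(alpha_j, alpha_j); the resulting 6x6 Cartan matrix is
[[2, -1, -2, 0, 0, 0], [-1, 2, 0, 0, -1, 0], [-1, 0, 2, 0, 0, 0], [0, 0, 0, 2, 0, -1], [0, -1, 0, 0, 2, -1], [0, 0, 0, -1, -1, 2]].
The roots have two lengths (squared-length ratio 2:1); the short ones are alpha_{3}. The associated Dynkin diagram is a chain of 6 nodes with a double edge at one end; the terminal node there is the unique short simple root (B_6), so the type is B_6 (the algebra so(13)).

B_6 (so(13))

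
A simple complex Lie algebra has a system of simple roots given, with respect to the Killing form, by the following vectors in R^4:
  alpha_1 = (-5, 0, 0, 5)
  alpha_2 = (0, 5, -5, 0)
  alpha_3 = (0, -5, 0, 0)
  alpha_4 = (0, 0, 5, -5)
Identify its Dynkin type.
type B_4

Compute the Cartan integers a_ij = 2(alpha_i, alpha_j)/(alpha_j, alpha_j); the resulting 4x4 Cartan matrix is
[[2, 0, 0, -1], [0, 2, -2, -1], [0, -1, 2, 0], [-1, -1, 0, 2]].
The roots have two lengths (squared-length ratio 2:1); the short ones are alpha_{3}. The associated Dynkin diagram is a chain of 4 nodes with a double edge at one end; the terminal node there is the unique short simple root (B_4), so the type is B_4 (the algebra so(9)).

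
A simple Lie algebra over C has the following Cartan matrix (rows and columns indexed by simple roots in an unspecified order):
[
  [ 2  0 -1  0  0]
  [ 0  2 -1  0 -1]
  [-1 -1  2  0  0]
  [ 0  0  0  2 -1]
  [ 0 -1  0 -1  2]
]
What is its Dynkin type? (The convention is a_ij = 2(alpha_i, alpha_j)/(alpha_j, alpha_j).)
The matrix has rank 5 with 2's on the diagonal. Reading the off-diagonal entries as Dynkin edges (a single edge where a_ij = a_ji = -1; a double or triple edge where a_ij * a_ji = 2 or 3), the diagram is a chain of 5 nodes with single edges (A_5). One simple-root ordering that puts it in standard form is (alpha_4, alpha_5, alpha_2, alpha_3, alpha_1). So the algebra is type A_5, i.e. sl(6).

A_5 (sl(6))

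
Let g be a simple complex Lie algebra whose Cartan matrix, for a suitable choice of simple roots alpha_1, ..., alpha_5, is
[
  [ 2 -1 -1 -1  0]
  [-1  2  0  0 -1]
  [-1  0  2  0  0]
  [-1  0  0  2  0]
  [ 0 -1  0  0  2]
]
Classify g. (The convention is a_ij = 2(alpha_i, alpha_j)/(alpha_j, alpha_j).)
D5

The matrix has rank 5 with 2's on the diagonal. Reading the off-diagonal entries as Dynkin edges (a single edge where a_ij = a_ji = -1; a double or triple edge where a_ij * a_ji = 2 or 3), the diagram is a chain of 3 nodes with a fork of two nodes at one end (D_5). One simple-root ordering that puts it in standard form is (alpha_5, alpha_2, alpha_1, alpha_3, alpha_4). So the algebra is type D_5, i.e. so(10).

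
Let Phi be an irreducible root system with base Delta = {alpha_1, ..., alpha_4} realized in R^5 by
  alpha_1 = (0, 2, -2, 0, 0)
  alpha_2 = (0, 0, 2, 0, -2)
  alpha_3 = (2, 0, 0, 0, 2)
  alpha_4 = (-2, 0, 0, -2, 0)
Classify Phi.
A_4

Compute the Cartan integers a_ij = 2(alpha_i, alpha_j)/(alpha_j, alpha_j); the resulting 4x4 Cartan matrix is
[[2, -1, 0, 0], [-1, 2, -1, 0], [0, -1, 2, -1], [0, 0, -1, 2]].
All simple roots have the same length, so the diagram is simply laced. The associated Dynkin diagram is a chain of 4 nodes with single edges (A_4), so the type is A_4 (the algebra sl(5)).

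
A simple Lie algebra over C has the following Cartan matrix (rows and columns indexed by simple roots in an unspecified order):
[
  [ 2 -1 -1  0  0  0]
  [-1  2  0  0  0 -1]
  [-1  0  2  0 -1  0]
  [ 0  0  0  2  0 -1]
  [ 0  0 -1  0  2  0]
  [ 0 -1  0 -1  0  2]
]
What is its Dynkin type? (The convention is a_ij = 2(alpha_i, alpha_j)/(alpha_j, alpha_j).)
A_6

The matrix has rank 6 with 2's on the diagonal. Reading the off-diagonal entries as Dynkin edges (a single edge where a_ij = a_ji = -1; a double or triple edge where a_ij * a_ji = 2 or 3), the diagram is a chain of 6 nodes with single edges (A_6). One simple-root ordering that puts it in standard form is (alpha_4, alpha_6, alpha_2, alpha_1, alpha_3, alpha_5). So the algebra is type A_6, i.e. sl(7).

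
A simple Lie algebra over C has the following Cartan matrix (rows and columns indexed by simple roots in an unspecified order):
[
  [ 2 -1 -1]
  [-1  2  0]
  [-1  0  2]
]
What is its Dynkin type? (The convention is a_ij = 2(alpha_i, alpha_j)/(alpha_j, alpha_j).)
A_3 (sl(4))

The matrix has rank 3 with 2's on the diagonal. Reading the off-diagonal entries as Dynkin edges (a single edge where a_ij = a_ji = -1; a double or triple edge where a_ij * a_ji = 2 or 3), the diagram is a chain of 3 nodes with single edges (A_3). One simple-root ordering that puts it in standard form is (alpha_2, alpha_1, alpha_3). So the algebra is type A_3, i.e. sl(4).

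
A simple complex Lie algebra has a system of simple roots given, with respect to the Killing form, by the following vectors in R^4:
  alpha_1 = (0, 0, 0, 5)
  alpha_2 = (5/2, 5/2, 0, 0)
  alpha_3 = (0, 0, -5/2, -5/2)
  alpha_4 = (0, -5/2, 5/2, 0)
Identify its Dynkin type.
C_4

Compute the Cartan integers a_ij = 2(alpha_i, alpha_j)/(alpha_j, alpha_j); the resulting 4x4 Cartan matrix is
[[2, 0, -2, 0], [0, 2, 0, -1], [-1, 0, 2, -1], [0, -1, -1, 2]].
The roots have two lengths (squared-length ratio 2:1); the short ones are alpha_{2,3,4}. The associated Dynkin diagram is a chain of 4 nodes with a double edge at one end; the terminal node there is the unique long simple root (C_4), so the type is C_4 (the algebra sp(8)).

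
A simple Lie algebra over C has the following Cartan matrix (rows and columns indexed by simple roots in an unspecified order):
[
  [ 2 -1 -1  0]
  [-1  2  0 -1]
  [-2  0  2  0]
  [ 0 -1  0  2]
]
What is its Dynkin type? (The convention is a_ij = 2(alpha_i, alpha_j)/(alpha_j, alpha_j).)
The matrix has rank 4 with 2's on the diagonal. Reading the off-diagonal entries as Dynkin edges (a single edge where a_ij = a_ji = -1; a double or triple edge where a_ij * a_ji = 2 or 3), the diagram is a chain of 4 nodes with a double edge at one end; the terminal node there is the unique long simple root (C_4). One simple-root ordering that puts it in standard form is (alpha_4, alpha_2, alpha_1, alpha_3). So the algebra is type C_4, i.e. sp(8).

type C_4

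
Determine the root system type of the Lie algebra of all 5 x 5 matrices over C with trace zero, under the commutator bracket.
This is sl(5), which has dimension 5^2 - 1 = 24 and rank 5 - 1 = 4 (a Cartan subalgebra is the diagonal traceless matrices). In the classification of classical Lie algebras, the special linear algebra sl(n+1) has type A_n; here n = 4, so the Dynkin diagram is a chain of 4 nodes with single edges (A_4). Hence the type is A_4.

A_4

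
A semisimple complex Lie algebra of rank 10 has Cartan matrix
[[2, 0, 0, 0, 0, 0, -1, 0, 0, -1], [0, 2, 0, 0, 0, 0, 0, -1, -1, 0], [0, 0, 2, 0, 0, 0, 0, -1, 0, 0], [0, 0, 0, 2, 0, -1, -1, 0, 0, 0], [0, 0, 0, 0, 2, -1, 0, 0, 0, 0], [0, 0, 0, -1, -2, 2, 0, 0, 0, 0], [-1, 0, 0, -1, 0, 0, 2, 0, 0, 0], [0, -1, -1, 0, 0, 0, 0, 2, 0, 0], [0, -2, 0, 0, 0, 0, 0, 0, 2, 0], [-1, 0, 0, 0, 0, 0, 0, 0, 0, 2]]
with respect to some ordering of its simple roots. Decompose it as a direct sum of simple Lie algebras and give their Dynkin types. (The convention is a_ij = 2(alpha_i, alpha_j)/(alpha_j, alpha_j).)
The diagram associated to this matrix has two connected components: the simple roots {alpha_1, alpha_4, alpha_5, alpha_6, alpha_7, alpha_10} form a chain of 6 nodes with a double edge at one end; the terminal node there is the unique short simple root (B_6), and {alpha_2, alpha_3, alpha_8, alpha_9} form a chain of 4 nodes with a double edge at one end; the terminal node there is the unique long simple root (C_4). A semisimple Lie algebra decomposes uniquely as the direct sum of simple ideals, one per connected component of its Dynkin diagram, so g ≅ B_6 ⊕ C_4 (dimension 78 + 36 = 114).

B_6 + C_4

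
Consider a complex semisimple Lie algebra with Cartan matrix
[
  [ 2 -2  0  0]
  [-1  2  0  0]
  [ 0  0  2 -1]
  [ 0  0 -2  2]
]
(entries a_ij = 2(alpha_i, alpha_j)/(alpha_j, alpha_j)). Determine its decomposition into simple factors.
B_2 (so(5)) + B_2 (so(5))

The diagram associated to this matrix has two connected components: the simple roots {alpha_1, alpha_2} form a chain of 2 nodes with a double edge at one end; the terminal node there is the unique short simple root (B_2), and {alpha_3, alpha_4} form a chain of 2 nodes with a double edge at one end; the terminal node there is the unique short simple root (B_2). A semisimple Lie algebra decomposes uniquely as the direct sum of simple ideals, one per connected component of its Dynkin diagram, so g ≅ B_2 ⊕ B_2 (dimension 10 + 10 = 20).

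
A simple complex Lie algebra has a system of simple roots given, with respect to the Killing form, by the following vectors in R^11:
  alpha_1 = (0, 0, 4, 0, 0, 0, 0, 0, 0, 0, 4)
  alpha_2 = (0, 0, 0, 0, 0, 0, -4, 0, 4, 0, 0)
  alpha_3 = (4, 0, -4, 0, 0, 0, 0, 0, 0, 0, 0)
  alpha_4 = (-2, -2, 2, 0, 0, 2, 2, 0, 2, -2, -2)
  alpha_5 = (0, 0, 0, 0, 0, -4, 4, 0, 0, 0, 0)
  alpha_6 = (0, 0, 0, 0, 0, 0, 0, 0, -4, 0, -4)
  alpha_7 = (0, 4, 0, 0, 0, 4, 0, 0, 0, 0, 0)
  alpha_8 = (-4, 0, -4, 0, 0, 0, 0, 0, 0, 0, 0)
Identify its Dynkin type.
Compute the Cartan integers a_ij = 2(alpha_i, alpha_j)/(alpha_j, alpha_j); the resulting 8x8 Cartan matrix is
[[2, 0, -1, 0, 0, -1, 0, -1], [0, 2, 0, 0, -1, -1, 0, 0], [-1, 0, 2, -1, 0, 0, 0, 0], [0, 0, -1, 2, 0, 0, 0, 0], [0, -1, 0, 0, 2, 0, -1, 0], [-1, -1, 0, 0, 0, 2, 0, 0], [0, 0, 0, 0, -1, 0, 2, 0], [-1, 0, 0, 0, 0, 0, 0, 2]].
All simple roots have the same length, so the diagram is simply laced. The associated Dynkin diagram is a chain of 7 nodes with one extra node attached to the third node from one end (E_8), so the type is E_8.

E8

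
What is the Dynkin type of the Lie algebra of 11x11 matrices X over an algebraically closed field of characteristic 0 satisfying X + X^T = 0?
B_5 (so(11))

This is so(11) with 11 odd, which has dimension 11(11-1)/2 = 55 and rank (11-1)/2 = 5. In the classification of classical Lie algebras, the orthogonal algebra so(2n+1) in an odd number of variables has type B_n; here n = 5, so the Dynkin diagram is a chain of 5 nodes with a double edge at one end; the terminal node there is the unique short simple root (B_5). Hence the type is B_5.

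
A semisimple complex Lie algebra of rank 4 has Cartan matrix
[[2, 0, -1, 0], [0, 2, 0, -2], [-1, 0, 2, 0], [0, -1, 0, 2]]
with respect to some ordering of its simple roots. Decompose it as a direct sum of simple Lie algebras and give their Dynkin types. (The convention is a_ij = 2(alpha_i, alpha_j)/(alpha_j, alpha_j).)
type A_2 + type B_2

The diagram associated to this matrix has two connected components: the simple roots {alpha_1, alpha_3} form a chain of 2 nodes with single edges (A_2), and {alpha_2, alpha_4} form a chain of 2 nodes with a double edge at one end; the terminal node there is the unique short simple root (B_2). A semisimple Lie algebra decomposes uniquely as the direct sum of simple ideals, one per connected component of its Dynkin diagram, so g ≅ A_2 ⊕ B_2 (dimension 8 + 10 = 18).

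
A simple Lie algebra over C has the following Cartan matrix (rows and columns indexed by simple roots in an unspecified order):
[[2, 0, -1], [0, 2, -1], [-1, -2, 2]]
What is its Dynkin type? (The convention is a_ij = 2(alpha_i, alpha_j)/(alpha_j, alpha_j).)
type B_3

The matrix has rank 3 with 2's on the diagonal. Reading the off-diagonal entries as Dynkin edges (a single edge where a_ij = a_ji = -1; a double or triple edge where a_ij * a_ji = 2 or 3), the diagram is a chain of 3 nodes with a double edge at one end; the terminal node there is the unique short simple root (B_3). One simple-root ordering that puts it in standard form is (alpha_1, alpha_3, alpha_2). So the algebra is type B_3, i.e. so(7).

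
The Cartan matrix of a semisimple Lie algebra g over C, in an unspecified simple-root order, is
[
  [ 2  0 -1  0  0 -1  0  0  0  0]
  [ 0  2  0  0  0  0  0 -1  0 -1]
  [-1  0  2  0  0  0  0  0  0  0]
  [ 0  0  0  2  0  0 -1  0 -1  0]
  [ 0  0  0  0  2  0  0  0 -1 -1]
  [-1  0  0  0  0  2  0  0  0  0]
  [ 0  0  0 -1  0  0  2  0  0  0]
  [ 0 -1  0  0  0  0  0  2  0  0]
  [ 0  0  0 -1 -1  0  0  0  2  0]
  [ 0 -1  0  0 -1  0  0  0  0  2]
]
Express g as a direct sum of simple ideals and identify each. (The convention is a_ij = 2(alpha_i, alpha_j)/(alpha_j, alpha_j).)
type A_3 ⊕ type A_7

The diagram associated to this matrix has two connected components: the simple roots {alpha_1, alpha_3, alpha_6} form a chain of 3 nodes with single edges (A_3), and {alpha_2, alpha_4, alpha_5, alpha_7, alpha_8, alpha_9, alpha_10} form a chain of 7 nodes with single edges (A_7). A semisimple Lie algebra decomposes uniquely as the direct sum of simple ideals, one per connected component of its Dynkin diagram, so g ≅ A_3 ⊕ A_7 (dimension 15 + 63 = 78).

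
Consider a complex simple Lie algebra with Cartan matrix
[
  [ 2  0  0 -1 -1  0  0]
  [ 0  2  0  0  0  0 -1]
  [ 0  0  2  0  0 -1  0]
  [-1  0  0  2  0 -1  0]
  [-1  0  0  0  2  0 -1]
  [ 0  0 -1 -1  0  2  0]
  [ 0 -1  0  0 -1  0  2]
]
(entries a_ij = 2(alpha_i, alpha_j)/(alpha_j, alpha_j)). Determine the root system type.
A7

The matrix has rank 7 with 2's on the diagonal. Reading the off-diagonal entries as Dynkin edges (a single edge where a_ij = a_ji = -1; a double or triple edge where a_ij * a_ji = 2 or 3), the diagram is a chain of 7 nodes with single edges (A_7). One simple-root ordering that puts it in standard form is (alpha_2, alpha_7, alpha_5, alpha_1, alpha_4, alpha_6, alpha_3). So the algebra is type A_7, i.e. sl(8).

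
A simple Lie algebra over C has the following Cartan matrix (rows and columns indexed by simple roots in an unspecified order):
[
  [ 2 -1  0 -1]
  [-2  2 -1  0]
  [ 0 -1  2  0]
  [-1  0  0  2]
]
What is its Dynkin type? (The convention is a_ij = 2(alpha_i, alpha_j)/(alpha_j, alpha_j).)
The matrix has rank 4 with 2's on the diagonal. Reading the off-diagonal entries as Dynkin edges (a single edge where a_ij = a_ji = -1; a double or triple edge where a_ij * a_ji = 2 or 3), the diagram is a chain of 4 nodes with a double edge between the middle two (F_4). One simple-root ordering that puts it in standard form is (alpha_3, alpha_2, alpha_1, alpha_4). So the algebra is type F_4.

F4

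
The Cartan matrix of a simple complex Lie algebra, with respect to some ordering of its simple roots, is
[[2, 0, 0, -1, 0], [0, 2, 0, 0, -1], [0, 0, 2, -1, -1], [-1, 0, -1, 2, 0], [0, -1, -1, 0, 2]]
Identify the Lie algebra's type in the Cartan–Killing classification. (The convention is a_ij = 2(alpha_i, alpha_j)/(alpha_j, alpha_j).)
The matrix has rank 5 with 2's on the diagonal. Reading the off-diagonal entries as Dynkin edges (a single edge where a_ij = a_ji = -1; a double or triple edge where a_ij * a_ji = 2 or 3), the diagram is a chain of 5 nodes with single edges (A_5). One simple-root ordering that puts it in standard form is (alpha_2, alpha_5, alpha_3, alpha_4, alpha_1). So the algebra is type A_5, i.e. sl(6).

A_5 (sl(6))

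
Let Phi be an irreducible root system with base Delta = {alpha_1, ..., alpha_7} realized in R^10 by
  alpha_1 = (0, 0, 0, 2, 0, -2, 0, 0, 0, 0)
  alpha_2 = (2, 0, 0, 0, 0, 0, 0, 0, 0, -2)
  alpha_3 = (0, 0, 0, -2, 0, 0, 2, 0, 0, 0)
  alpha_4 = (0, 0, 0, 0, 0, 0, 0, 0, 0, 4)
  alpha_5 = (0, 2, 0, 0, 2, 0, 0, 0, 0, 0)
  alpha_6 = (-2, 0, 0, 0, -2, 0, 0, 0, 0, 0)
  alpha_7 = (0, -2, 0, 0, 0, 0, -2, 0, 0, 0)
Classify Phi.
C_7

Compute the Cartan integers a_ij = 2(alpha_i, alpha_j)/(alpha_j, alpha_j); the resulting 7x7 Cartan matrix is
[[2, 0, -1, 0, 0, 0, 0], [0, 2, 0, -1, 0, -1, 0], [-1, 0, 2, 0, 0, 0, -1], [0, -2, 0, 2, 0, 0, 0], [0, 0, 0, 0, 2, -1, -1], [0, -1, 0, 0, -1, 2, 0], [0, 0, -1, 0, -1, 0, 2]].
The roots have two lengths (squared-length ratio 2:1); the short ones are alpha_{1,2,3,5,6,7}. The associated Dynkin diagram is a chain of 7 nodes with a double edge at one end; the terminal node there is the unique long simple root (C_7), so the type is C_7 (the algebra sp(14)).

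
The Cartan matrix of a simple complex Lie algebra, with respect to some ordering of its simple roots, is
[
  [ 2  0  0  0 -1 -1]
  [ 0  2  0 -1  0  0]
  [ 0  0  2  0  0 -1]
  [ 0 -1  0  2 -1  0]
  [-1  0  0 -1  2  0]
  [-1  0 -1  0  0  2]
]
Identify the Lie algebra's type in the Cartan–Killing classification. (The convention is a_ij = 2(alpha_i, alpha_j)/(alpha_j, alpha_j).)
A6

The matrix has rank 6 with 2's on the diagonal. Reading the off-diagonal entries as Dynkin edges (a single edge where a_ij = a_ji = -1; a double or triple edge where a_ij * a_ji = 2 or 3), the diagram is a chain of 6 nodes with single edges (A_6). One simple-root ordering that puts it in standard form is (alpha_3, alpha_6, alpha_1, alpha_5, alpha_4, alpha_2). So the algebra is type A_6, i.e. sl(7).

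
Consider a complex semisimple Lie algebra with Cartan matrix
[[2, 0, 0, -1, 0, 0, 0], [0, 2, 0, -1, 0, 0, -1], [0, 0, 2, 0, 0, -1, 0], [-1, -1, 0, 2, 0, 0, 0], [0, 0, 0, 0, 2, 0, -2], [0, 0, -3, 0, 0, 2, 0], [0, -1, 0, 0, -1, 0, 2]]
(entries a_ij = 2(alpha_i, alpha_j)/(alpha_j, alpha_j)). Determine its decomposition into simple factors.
The diagram associated to this matrix has two connected components: the simple roots {alpha_1, alpha_2, alpha_4, alpha_5, alpha_7} form a chain of 5 nodes with a double edge at one end; the terminal node there is the unique long simple root (C_5), and {alpha_3, alpha_6} form two nodes joined by a triple edge (G_2). A semisimple Lie algebra decomposes uniquely as the direct sum of simple ideals, one per connected component of its Dynkin diagram, so g ≅ C_5 ⊕ G_2 (dimension 55 + 14 = 69).

C_5 (sp(10)) + G_2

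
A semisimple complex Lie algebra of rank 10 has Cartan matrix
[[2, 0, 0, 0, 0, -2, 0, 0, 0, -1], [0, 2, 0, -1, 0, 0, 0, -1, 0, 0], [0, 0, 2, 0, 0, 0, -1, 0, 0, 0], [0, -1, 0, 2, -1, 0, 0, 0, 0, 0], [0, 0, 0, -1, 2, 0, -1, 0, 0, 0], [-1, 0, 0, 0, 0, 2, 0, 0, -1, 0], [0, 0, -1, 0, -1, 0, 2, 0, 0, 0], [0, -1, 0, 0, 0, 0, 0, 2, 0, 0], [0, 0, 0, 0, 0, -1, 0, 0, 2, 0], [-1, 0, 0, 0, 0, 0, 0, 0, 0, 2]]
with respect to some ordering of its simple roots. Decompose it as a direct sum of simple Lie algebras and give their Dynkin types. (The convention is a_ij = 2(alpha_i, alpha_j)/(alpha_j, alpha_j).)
A_6 + F_4

The diagram associated to this matrix has two connected components: the simple roots {alpha_2, alpha_3, alpha_4, alpha_5, alpha_7, alpha_8} form a chain of 6 nodes with single edges (A_6), and {alpha_1, alpha_6, alpha_9, alpha_10} form a chain of 4 nodes with a double edge between the middle two (F_4). A semisimple Lie algebra decomposes uniquely as the direct sum of simple ideals, one per connected component of its Dynkin diagram, so g ≅ A_6 ⊕ F_4 (dimension 48 + 52 = 100).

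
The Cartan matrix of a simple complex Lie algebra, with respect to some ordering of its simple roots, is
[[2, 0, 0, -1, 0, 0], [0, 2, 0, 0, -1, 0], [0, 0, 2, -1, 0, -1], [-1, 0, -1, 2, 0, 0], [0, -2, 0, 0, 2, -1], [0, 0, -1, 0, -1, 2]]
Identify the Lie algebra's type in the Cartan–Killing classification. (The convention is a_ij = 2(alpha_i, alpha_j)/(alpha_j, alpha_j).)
B_6

The matrix has rank 6 with 2's on the diagonal. Reading the off-diagonal entries as Dynkin edges (a single edge where a_ij = a_ji = -1; a double or triple edge where a_ij * a_ji = 2 or 3), the diagram is a chain of 6 nodes with a double edge at one end; the terminal node there is the unique short simple root (B_6). One simple-root ordering that puts it in standard form is (alpha_1, alpha_4, alpha_3, alpha_6, alpha_5, alpha_2). So the algebra is type B_6, i.e. so(13).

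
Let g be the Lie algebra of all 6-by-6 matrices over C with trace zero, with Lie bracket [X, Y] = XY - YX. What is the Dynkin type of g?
A_5 (sl(6))

This is sl(6), which has dimension 6^2 - 1 = 35 and rank 6 - 1 = 5 (a Cartan subalgebra is the diagonal traceless matrices). In the classification of classical Lie algebras, the special linear algebra sl(n+1) has type A_n; here n = 5, so the Dynkin diagram is a chain of 5 nodes with single edges (A_5). Hence the type is A_5.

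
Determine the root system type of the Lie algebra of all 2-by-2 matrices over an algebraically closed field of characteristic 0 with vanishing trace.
type A_1

This is sl(2), which has dimension 2^2 - 1 = 3 and rank 2 - 1 = 1 (a Cartan subalgebra is the diagonal traceless matrices). In the classification of classical Lie algebras, the special linear algebra sl(n+1) has type A_n; here n = 1, so the Dynkin diagram is a chain of 1 nodes with single edges (A_1). Hence the type is A_1.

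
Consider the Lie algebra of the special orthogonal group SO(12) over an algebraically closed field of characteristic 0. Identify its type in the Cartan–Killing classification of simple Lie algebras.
D_6 (so(12))

This is so(12) with 12 even, which has dimension 12(12-1)/2 = 66 and rank 12/2 = 6. In the classification of classical Lie algebras, the orthogonal algebra so(2n) in an even number of variables has type D_n; here n = 6, so the Dynkin diagram is a chain of 4 nodes with a fork of two nodes at one end (D_6). Hence the type is D_6.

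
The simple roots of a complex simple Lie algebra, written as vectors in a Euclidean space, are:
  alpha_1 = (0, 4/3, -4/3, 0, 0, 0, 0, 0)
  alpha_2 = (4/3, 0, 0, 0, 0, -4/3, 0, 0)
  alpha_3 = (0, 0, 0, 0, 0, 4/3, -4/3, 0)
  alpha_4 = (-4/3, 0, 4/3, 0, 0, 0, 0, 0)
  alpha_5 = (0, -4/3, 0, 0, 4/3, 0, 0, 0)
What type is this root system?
Compute the Cartan integers a_ij = 2(alpha_i, alpha_j)/(alpha_j, alpha_j); the resulting 5x5 Cartan matrix is
[[2, 0, 0, -1, -1], [0, 2, -1, -1, 0], [0, -1, 2, 0, 0], [-1, -1, 0, 2, 0], [-1, 0, 0, 0, 2]].
All simple roots have the same length, so the diagram is simply laced. The associated Dynkin diagram is a chain of 5 nodes with single edges (A_5), so the type is A_5 (the algebra sl(6)).

A_5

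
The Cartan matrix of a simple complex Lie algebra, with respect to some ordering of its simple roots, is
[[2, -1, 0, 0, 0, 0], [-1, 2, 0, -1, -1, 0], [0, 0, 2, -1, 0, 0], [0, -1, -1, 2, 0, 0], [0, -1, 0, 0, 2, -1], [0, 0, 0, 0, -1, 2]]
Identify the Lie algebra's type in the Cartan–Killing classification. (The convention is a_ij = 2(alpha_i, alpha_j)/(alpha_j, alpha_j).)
The matrix has rank 6 with 2's on the diagonal. Reading the off-diagonal entries as Dynkin edges (a single edge where a_ij = a_ji = -1; a double or triple edge where a_ij * a_ji = 2 or 3), the diagram is a chain of 5 nodes with one extra node attached to the third node from one end (E_6). One simple-root ordering that puts it in standard form is (alpha_6, alpha_1, alpha_5, alpha_2, alpha_4, alpha_3). So the algebra is type E_6.

E_6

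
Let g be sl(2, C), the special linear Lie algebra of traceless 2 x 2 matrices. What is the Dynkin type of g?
A_1

This is sl(2), which has dimension 2^2 - 1 = 3 and rank 2 - 1 = 1 (a Cartan subalgebra is the diagonal traceless matrices). In the classification of classical Lie algebras, the special linear algebra sl(n+1) has type A_n; here n = 1, so the Dynkin diagram is a chain of 1 nodes with single edges (A_1). Hence the type is A_1.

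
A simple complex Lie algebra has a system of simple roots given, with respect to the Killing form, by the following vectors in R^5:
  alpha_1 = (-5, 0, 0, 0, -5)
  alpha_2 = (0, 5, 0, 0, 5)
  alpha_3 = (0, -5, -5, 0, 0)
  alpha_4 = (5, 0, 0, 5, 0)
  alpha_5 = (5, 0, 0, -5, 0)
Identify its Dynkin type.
Compute the Cartan integers a_ij = 2(alpha_i, alpha_j)/(alpha_j, alpha_j); the resulting 5x5 Cartan matrix is
[[2, -1, 0, -1, -1], [-1, 2, -1, 0, 0], [0, -1, 2, 0, 0], [-1, 0, 0, 2, 0], [-1, 0, 0, 0, 2]].
All simple roots have the same length, so the diagram is simply laced. The associated Dynkin diagram is a chain of 3 nodes with a fork of two nodes at one end (D_5), so the type is D_5 (the algebra so(10)).

D_5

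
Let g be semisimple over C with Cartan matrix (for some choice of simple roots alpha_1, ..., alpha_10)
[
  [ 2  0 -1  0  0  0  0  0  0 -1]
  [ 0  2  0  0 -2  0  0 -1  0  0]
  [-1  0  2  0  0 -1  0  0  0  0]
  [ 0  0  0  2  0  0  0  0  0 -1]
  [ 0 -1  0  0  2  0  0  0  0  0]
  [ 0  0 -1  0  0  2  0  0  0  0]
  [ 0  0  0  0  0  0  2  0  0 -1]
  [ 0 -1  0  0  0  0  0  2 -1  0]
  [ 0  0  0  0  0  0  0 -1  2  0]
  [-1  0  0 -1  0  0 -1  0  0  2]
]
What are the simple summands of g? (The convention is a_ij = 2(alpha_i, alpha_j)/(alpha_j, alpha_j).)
The diagram associated to this matrix has two connected components: the simple roots {alpha_2, alpha_5, alpha_8, alpha_9} form a chain of 4 nodes with a double edge at one end; the terminal node there is the unique short simple root (B_4), and {alpha_1, alpha_3, alpha_4, alpha_6, alpha_7, alpha_10} form a chain of 4 nodes with a fork of two nodes at one end (D_6). A semisimple Lie algebra decomposes uniquely as the direct sum of simple ideals, one per connected component of its Dynkin diagram, so g ≅ B_4 ⊕ D_6 (dimension 36 + 66 = 102).

B_4 (so(9)) + D_6 (so(12))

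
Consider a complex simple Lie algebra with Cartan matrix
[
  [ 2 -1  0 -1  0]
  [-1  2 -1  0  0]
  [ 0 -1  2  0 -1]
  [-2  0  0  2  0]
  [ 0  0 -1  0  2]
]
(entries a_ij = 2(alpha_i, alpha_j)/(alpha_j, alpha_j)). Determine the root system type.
type C_5

The matrix has rank 5 with 2's on the diagonal. Reading the off-diagonal entries as Dynkin edges (a single edge where a_ij = a_ji = -1; a double or triple edge where a_ij * a_ji = 2 or 3), the diagram is a chain of 5 nodes with a double edge at one end; the terminal node there is the unique long simple root (C_5). One simple-root ordering that puts it in standard form is (alpha_5, alpha_3, alpha_2, alpha_1, alpha_4). So the algebra is type C_5, i.e. sp(10).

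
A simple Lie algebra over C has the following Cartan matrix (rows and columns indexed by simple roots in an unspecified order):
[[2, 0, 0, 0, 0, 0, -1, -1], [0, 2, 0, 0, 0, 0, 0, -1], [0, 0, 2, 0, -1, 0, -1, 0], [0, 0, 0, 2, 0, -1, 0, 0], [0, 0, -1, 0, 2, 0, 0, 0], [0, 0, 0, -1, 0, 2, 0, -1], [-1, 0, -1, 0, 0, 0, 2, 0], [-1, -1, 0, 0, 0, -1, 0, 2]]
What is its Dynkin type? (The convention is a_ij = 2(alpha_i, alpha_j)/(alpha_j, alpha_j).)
E8

The matrix has rank 8 with 2's on the diagonal. Reading the off-diagonal entries as Dynkin edges (a single edge where a_ij = a_ji = -1; a double or triple edge where a_ij * a_ji = 2 or 3), the diagram is a chain of 7 nodes with one extra node attached to the third node from one end (E_8). One simple-root ordering that puts it in standard form is (alpha_4, alpha_2, alpha_6, alpha_8, alpha_1, alpha_7, alpha_3, alpha_5). So the algebra is type E_8.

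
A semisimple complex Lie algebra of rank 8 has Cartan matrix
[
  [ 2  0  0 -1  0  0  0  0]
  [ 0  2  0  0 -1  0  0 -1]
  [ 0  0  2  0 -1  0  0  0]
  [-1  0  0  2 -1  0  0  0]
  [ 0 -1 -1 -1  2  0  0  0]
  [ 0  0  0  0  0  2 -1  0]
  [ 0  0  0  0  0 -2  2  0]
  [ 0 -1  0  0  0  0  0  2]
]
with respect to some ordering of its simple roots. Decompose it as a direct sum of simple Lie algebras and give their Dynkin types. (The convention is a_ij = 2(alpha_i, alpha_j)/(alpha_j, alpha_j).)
The diagram associated to this matrix has two connected components: the simple roots {alpha_6, alpha_7} form a chain of 2 nodes with a double edge at one end; the terminal node there is the unique short simple root (B_2), and {alpha_1, alpha_2, alpha_3, alpha_4, alpha_5, alpha_8} form a chain of 5 nodes with one extra node attached to the third node from one end (E_6). A semisimple Lie algebra decomposes uniquely as the direct sum of simple ideals, one per connected component of its Dynkin diagram, so g ≅ B_2 ⊕ E_6 (dimension 10 + 78 = 88).

type B_2 + type E_6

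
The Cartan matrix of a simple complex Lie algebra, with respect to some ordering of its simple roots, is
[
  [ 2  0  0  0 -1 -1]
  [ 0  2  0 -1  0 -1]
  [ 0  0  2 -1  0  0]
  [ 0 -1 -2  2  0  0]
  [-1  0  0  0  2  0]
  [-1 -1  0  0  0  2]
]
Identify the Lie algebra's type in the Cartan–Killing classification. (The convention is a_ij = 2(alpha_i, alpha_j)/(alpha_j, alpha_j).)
type B_6

The matrix has rank 6 with 2's on the diagonal. Reading the off-diagonal entries as Dynkin edges (a single edge where a_ij = a_ji = -1; a double or triple edge where a_ij * a_ji = 2 or 3), the diagram is a chain of 6 nodes with a double edge at one end; the terminal node there is the unique short simple root (B_6). One simple-root ordering that puts it in standard form is (alpha_5, alpha_1, alpha_6, alpha_2, alpha_4, alpha_3). So the algebra is type B_6, i.e. so(13).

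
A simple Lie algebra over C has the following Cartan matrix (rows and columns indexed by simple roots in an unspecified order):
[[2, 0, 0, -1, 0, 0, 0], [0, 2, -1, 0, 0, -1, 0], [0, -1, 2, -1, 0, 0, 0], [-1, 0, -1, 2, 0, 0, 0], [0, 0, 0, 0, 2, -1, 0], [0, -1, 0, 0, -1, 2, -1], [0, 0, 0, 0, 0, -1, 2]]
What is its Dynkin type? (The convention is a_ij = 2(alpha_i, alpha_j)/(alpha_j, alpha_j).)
type D_7

The matrix has rank 7 with 2's on the diagonal. Reading the off-diagonal entries as Dynkin edges (a single edge where a_ij = a_ji = -1; a double or triple edge where a_ij * a_ji = 2 or 3), the diagram is a chain of 5 nodes with a fork of two nodes at one end (D_7). One simple-root ordering that puts it in standard form is (alpha_1, alpha_4, alpha_3, alpha_2, alpha_6, alpha_5, alpha_7). So the algebra is type D_7, i.e. so(14).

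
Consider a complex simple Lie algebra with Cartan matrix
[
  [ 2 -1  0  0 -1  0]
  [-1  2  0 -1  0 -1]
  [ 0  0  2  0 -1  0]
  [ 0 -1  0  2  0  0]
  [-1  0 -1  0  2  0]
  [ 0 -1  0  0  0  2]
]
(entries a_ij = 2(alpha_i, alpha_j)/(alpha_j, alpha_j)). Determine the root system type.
D6

The matrix has rank 6 with 2's on the diagonal. Reading the off-diagonal entries as Dynkin edges (a single edge where a_ij = a_ji = -1; a double or triple edge where a_ij * a_ji = 2 or 3), the diagram is a chain of 4 nodes with a fork of two nodes at one end (D_6). One simple-root ordering that puts it in standard form is (alpha_3, alpha_5, alpha_1, alpha_2, alpha_4, alpha_6). So the algebra is type D_6, i.e. so(12).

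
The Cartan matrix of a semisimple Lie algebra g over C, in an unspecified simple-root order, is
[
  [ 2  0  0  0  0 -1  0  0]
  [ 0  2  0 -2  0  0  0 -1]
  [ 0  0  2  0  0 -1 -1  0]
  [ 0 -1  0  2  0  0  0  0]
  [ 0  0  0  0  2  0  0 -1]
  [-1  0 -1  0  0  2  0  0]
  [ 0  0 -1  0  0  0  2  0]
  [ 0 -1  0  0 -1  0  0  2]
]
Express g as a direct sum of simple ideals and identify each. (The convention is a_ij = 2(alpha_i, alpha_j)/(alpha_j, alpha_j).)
The diagram associated to this matrix has two connected components: the simple roots {alpha_1, alpha_3, alpha_6, alpha_7} form a chain of 4 nodes with single edges (A_4), and {alpha_2, alpha_4, alpha_5, alpha_8} form a chain of 4 nodes with a double edge at one end; the terminal node there is the unique short simple root (B_4). A semisimple Lie algebra decomposes uniquely as the direct sum of simple ideals, one per connected component of its Dynkin diagram, so g ≅ A_4 ⊕ B_4 (dimension 24 + 36 = 60).

type A_4 ⊕ type B_4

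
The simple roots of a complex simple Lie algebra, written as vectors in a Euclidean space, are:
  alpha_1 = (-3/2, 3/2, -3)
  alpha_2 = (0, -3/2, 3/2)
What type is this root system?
Compute the Cartan integers a_ij = 2(alpha_i, alpha_j)/(alpha_j, alpha_j); the resulting 2x2 Cartan matrix is
[[2, -3], [-1, 2]].
The roots have two lengths (squared-length ratio 3:1); the short ones are alpha_{2}. The associated Dynkin diagram is two nodes joined by a triple edge (G_2), so the type is G_2.

G2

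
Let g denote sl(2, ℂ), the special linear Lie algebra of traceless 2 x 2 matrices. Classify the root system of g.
A1

This is sl(2), which has dimension 2^2 - 1 = 3 and rank 2 - 1 = 1 (a Cartan subalgebra is the diagonal traceless matrices). In the classification of classical Lie algebras, the special linear algebra sl(n+1) has type A_n; here n = 1, so the Dynkin diagram is a chain of 1 nodes with single edges (A_1). Hence the type is A_1.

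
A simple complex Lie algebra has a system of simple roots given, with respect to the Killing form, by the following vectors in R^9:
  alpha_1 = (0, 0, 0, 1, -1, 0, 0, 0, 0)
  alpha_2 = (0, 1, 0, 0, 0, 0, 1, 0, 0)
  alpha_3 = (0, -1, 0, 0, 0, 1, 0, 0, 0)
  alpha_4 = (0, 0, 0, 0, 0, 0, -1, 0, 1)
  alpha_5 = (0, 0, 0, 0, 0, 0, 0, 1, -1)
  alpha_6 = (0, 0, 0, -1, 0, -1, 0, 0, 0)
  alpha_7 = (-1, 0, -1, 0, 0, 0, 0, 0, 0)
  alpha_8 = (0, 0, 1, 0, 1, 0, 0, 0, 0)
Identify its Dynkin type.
A_8

Compute the Cartan integers a_ij = 2(alpha_i, alpha_j)/(alpha_j, alpha_j); the resulting 8x8 Cartan matrix is
[[2, 0, 0, 0, 0, -1, 0, -1], [0, 2, -1, -1, 0, 0, 0, 0], [0, -1, 2, 0, 0, -1, 0, 0], [0, -1, 0, 2, -1, 0, 0, 0], [0, 0, 0, -1, 2, 0, 0, 0], [-1, 0, -1, 0, 0, 2, 0, 0], [0, 0, 0, 0, 0, 0, 2, -1], [-1, 0, 0, 0, 0, 0, -1, 2]].
All simple roots have the same length, so the diagram is simply laced. The associated Dynkin diagram is a chain of 8 nodes with single edges (A_8), so the type is A_8 (the algebra sl(9)).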